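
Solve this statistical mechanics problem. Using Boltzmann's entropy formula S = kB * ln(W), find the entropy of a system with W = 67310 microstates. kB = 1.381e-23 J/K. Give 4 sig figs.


Step 1: ln(W) = ln(67310) = 11.12
Step 2: S = kB * ln(W) = 1.381e-23 * 11.12
Step 3: S = 1.535e-22 J/K

1.535e-22


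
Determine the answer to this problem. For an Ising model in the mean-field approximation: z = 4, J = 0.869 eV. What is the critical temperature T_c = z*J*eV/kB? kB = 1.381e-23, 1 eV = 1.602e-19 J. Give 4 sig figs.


Step 1: z*J = 4*0.869 = 3.476 eV
Step 2: Convert to Joules: 3.476*1.602e-19 = 5.569e-19 J
Step 3: T_c = 5.569e-19 / 1.381e-23 = 4.032e+04 K

4.032e+04


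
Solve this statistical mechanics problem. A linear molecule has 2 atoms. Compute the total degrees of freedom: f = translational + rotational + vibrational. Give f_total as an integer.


Step 1: Translational DOF = 3
Step 2: Rotational DOF (linear) = 2
Step 3: Vibrational DOF = 3*2 - 5 = 1
Step 4: Total = 3 + 2 + 1 = 6

6


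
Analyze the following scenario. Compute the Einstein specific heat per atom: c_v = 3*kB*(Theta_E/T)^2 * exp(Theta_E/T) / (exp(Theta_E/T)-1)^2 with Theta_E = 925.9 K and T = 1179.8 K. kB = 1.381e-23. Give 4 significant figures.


Step 1: x = Theta_E/T = 925.9/1179.8 = 0.7848
Step 2: x^2 = 0.6159
Step 3: exp(x) = 2.192
Step 4: c_v = 3*1.381e-23*0.6159*2.192/(2.192-1)^2 = 3.937e-23

3.937e-23


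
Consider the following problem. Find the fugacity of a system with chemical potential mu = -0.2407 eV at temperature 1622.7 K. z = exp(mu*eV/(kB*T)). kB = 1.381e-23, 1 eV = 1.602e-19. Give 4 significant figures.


Step 1: Convert mu to Joules: -0.2407*1.602e-19 = -3.856e-20 J
Step 2: kB*T = 1.381e-23*1622.7 = 2.241e-20 J
Step 3: mu/(kB*T) = -1.721
Step 4: z = exp(-1.721) = 0.1789

0.1789


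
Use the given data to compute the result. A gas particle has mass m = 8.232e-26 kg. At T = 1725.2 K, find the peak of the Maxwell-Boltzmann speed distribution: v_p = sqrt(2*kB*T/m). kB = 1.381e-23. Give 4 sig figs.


Step 1: Numerator = 2*kB*T = 2*1.381e-23*1725.2 = 4.765e-20
Step 2: Ratio = 4.765e-20 / 8.232e-26 = 5.788e+05
Step 3: v_p = sqrt(5.788e+05) = 760.8 m/s

760.8


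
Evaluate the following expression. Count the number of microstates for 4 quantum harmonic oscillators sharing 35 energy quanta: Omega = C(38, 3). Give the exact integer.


Step 1: Use binomial coefficient C(38, 3)
Step 2: Numerator = 38! / 35!
Step 3: Denominator = 3!
Step 4: Omega = 8436

8436


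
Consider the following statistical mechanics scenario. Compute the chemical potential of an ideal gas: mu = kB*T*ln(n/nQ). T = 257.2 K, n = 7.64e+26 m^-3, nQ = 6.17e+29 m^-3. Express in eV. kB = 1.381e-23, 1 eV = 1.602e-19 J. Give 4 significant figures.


Step 1: n/nQ = 7.64e+26/6.17e+29 = 0.001238
Step 2: ln(n/nQ) = -6.694
Step 3: mu = kB*T*ln(n/nQ) = 3.552e-21*-6.694 = -2.378e-20 J
Step 4: Convert to eV: -2.378e-20/1.602e-19 = -0.1484 eV

-0.1484


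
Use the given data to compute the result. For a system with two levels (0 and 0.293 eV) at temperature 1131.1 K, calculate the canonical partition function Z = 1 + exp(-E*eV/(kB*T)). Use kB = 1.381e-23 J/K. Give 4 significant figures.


Step 1: Compute beta*E = E*eV/(kB*T) = 0.293*1.602e-19/(1.381e-23*1131.1) = 3.005
Step 2: exp(-beta*E) = exp(-3.005) = 0.04954
Step 3: Z = 1 + 0.04954 = 1.05

1.05


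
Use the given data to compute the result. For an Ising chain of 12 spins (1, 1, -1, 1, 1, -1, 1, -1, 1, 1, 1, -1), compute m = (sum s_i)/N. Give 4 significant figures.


Step 1: Count up spins (+1): 8, down spins (-1): 4
Step 2: Total magnetization M = 8 - 4 = 4
Step 3: m = M/N = 4/12 = 0.3333

0.3333


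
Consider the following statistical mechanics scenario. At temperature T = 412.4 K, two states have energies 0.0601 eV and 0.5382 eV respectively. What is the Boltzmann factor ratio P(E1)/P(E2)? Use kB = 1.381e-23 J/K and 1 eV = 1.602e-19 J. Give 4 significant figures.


Step 1: Compute energy difference dE = E1 - E2 = 0.0601 - 0.5382 = -0.4781 eV
Step 2: Convert to Joules: dE_J = -0.4781 * 1.602e-19 = -7.659e-20 J
Step 3: Compute exponent = -dE_J / (kB * T) = -(-7.659e-20) / (1.381e-23 * 412.4) = 13.45
Step 4: P(E1)/P(E2) = exp(13.45) = 6.927e+05

6.927e+05


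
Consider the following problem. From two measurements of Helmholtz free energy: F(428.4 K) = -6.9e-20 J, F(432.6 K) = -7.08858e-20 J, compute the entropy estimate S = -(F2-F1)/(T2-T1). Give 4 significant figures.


Step 1: dF = F2 - F1 = -7.08858e-20 - (-6.9e-20) = -1.8858e-21 J
Step 2: dT = T2 - T1 = 432.6 - 428.4 = 4.2 K
Step 3: S = -dF/dT = -(-1.8858e-21)/4.2 = 4.49e-22 J/K

4.49e-22


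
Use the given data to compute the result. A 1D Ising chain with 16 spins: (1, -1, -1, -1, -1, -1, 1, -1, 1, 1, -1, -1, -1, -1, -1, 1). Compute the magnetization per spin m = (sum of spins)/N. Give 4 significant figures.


Step 1: Count up spins (+1): 5, down spins (-1): 11
Step 2: Total magnetization M = 5 - 11 = -6
Step 3: m = M/N = -6/16 = -0.375

-0.375


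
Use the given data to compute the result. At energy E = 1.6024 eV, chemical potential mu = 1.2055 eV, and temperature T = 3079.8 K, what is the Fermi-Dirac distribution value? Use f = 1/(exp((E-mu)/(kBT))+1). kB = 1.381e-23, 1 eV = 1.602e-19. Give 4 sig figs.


Step 1: (E - mu) = 1.6024 - 1.2055 = 0.3969 eV
Step 2: Convert: (E-mu)*eV = 6.358e-20 J
Step 3: x = (E-mu)*eV/(kB*T) = 1.495
Step 4: f = 1/(exp(1.495)+1) = 0.1832

0.1832


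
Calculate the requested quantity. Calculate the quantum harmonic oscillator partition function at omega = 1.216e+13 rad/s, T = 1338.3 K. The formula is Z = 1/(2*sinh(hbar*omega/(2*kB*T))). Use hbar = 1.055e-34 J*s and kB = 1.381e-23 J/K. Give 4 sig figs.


Step 1: Compute x = hbar*omega/(kB*T) = 1.055e-34*1.216e+13/(1.381e-23*1338.3) = 0.06941
Step 2: x/2 = 0.03471
Step 3: sinh(x/2) = 0.03471
Step 4: Z = 1/(2*0.03471) = 14.4

14.4


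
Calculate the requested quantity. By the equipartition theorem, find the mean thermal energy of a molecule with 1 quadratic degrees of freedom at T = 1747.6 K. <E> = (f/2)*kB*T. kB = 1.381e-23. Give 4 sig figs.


Step 1: f/2 = 1/2 = 0.5
Step 2: kB*T = 1.381e-23 * 1747.6 = 2.413e-20
Step 3: <E> = 0.5 * 2.413e-20 = 1.207e-20 J

1.207e-20


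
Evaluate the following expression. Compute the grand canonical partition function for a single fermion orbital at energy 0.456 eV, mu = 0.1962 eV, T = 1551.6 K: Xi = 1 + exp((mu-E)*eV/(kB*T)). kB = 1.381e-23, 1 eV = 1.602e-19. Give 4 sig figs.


Step 1: (mu - E) = 0.1962 - 0.456 = -0.2598 eV
Step 2: x = (mu-E)*eV/(kB*T) = -0.2598*1.602e-19/(1.381e-23*1551.6) = -1.942
Step 3: exp(x) = 0.1434
Step 4: Xi = 1 + 0.1434 = 1.143

1.143


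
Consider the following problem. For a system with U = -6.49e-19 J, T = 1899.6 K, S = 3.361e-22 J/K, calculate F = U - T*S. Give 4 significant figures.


Step 1: T*S = 1899.6 * 3.361e-22 = 6.385e-19 J
Step 2: F = U - T*S = -6.49e-19 - 6.385e-19
Step 3: F = -1.287e-18 J

-1.287e-18


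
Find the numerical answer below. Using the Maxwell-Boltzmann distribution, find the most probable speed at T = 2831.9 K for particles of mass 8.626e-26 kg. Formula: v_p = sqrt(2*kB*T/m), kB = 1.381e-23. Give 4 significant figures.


Step 1: Numerator = 2*kB*T = 2*1.381e-23*2831.9 = 7.822e-20
Step 2: Ratio = 7.822e-20 / 8.626e-26 = 9.068e+05
Step 3: v_p = sqrt(9.068e+05) = 952.2 m/s

952.2


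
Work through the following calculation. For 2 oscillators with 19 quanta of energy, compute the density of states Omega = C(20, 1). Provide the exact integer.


Step 1: Use binomial coefficient C(20, 1)
Step 2: Numerator = 20! / 19!
Step 3: Denominator = 1!
Step 4: Omega = 20

20


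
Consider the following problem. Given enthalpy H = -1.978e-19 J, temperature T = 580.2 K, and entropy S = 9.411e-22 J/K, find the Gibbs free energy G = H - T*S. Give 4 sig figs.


Step 1: T*S = 580.2 * 9.411e-22 = 5.46e-19 J
Step 2: G = H - T*S = -1.978e-19 - 5.46e-19
Step 3: G = -7.438e-19 J

-7.438e-19


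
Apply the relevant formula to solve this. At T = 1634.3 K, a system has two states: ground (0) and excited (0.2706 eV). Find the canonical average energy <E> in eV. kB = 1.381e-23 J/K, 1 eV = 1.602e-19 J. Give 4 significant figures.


Step 1: beta*E = 0.2706*1.602e-19/(1.381e-23*1634.3) = 1.921
Step 2: exp(-beta*E) = 0.1465
Step 3: <E> = 0.2706*0.1465/(1+0.1465) = 0.03458 eV

0.03458


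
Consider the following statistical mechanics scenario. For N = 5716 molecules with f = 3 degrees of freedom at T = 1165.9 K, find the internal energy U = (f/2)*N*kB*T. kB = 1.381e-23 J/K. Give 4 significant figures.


Step 1: f/2 = 3/2 = 1.5
Step 2: N*kB*T = 5716*1.381e-23*1165.9 = 9.203e-17
Step 3: U = 1.5 * 9.203e-17 = 1.381e-16 J

1.381e-16


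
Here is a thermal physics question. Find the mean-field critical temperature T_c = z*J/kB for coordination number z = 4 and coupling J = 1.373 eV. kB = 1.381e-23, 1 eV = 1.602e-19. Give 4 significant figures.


Step 1: z*J = 4*1.373 = 5.492 eV
Step 2: Convert to Joules: 5.492*1.602e-19 = 8.798e-19 J
Step 3: T_c = 8.798e-19 / 1.381e-23 = 6.371e+04 K

6.371e+04


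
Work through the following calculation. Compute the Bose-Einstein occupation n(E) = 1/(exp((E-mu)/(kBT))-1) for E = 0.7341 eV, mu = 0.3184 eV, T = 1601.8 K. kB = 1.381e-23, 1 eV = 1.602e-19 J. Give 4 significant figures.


Step 1: (E - mu) = 0.4157 eV
Step 2: x = (E-mu)*eV/(kB*T) = 0.4157*1.602e-19/(1.381e-23*1601.8) = 3.011
Step 3: exp(x) = 20.3
Step 4: n = 1/(exp(x)-1) = 0.05182

0.05182


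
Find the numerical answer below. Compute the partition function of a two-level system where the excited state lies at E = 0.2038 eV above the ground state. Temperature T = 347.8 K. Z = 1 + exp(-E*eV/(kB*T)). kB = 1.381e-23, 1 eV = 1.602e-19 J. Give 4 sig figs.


Step 1: Compute beta*E = E*eV/(kB*T) = 0.2038*1.602e-19/(1.381e-23*347.8) = 6.797
Step 2: exp(-beta*E) = exp(-6.797) = 0.001117
Step 3: Z = 1 + 0.001117 = 1.001

1.001


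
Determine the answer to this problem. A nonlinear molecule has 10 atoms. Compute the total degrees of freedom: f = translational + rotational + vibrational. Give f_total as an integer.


Step 1: Translational DOF = 3
Step 2: Rotational DOF (nonlinear) = 3
Step 3: Vibrational DOF = 3*10 - 6 = 24
Step 4: Total = 3 + 3 + 24 = 30

30


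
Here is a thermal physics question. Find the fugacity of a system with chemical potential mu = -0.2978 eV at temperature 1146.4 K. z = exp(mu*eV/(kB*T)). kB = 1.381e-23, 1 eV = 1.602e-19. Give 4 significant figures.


Step 1: Convert mu to Joules: -0.2978*1.602e-19 = -4.771e-20 J
Step 2: kB*T = 1.381e-23*1146.4 = 1.583e-20 J
Step 3: mu/(kB*T) = -3.013
Step 4: z = exp(-3.013) = 0.04912

0.04912


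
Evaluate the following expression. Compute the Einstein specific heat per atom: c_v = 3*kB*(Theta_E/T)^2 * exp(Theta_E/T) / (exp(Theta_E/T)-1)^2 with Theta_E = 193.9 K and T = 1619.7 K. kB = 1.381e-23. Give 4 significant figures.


Step 1: x = Theta_E/T = 193.9/1619.7 = 0.1197
Step 2: x^2 = 0.01433
Step 3: exp(x) = 1.127
Step 4: c_v = 3*1.381e-23*0.01433*1.127/(1.127-1)^2 = 4.138e-23

4.138e-23


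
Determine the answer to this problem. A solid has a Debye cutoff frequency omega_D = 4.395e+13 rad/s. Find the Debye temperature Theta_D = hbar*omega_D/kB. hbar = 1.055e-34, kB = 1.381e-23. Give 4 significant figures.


Step 1: hbar*omega_D = 1.055e-34 * 4.395e+13 = 4.637e-21 J
Step 2: Theta_D = 4.637e-21 / 1.381e-23
Step 3: Theta_D = 335.8 K

335.8


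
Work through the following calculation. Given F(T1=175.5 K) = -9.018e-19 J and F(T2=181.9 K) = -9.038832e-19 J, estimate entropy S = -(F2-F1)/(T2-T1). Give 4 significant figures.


Step 1: dF = F2 - F1 = -9.038832e-19 - (-9.018e-19) = -2.0832e-21 J
Step 2: dT = T2 - T1 = 181.9 - 175.5 = 6.4 K
Step 3: S = -dF/dT = -(-2.0832e-21)/6.4 = 3.255e-22 J/K

3.255e-22


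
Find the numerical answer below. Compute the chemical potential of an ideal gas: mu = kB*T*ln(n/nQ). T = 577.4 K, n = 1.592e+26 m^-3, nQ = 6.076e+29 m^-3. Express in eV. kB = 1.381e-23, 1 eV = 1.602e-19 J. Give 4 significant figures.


Step 1: n/nQ = 1.592e+26/6.076e+29 = 0.000262
Step 2: ln(n/nQ) = -8.247
Step 3: mu = kB*T*ln(n/nQ) = 7.974e-21*-8.247 = -6.576e-20 J
Step 4: Convert to eV: -6.576e-20/1.602e-19 = -0.4105 eV

-0.4105


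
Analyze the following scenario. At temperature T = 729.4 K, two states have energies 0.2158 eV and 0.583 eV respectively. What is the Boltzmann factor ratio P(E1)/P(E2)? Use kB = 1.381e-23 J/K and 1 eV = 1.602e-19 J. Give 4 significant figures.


Step 1: Compute energy difference dE = E1 - E2 = 0.2158 - 0.583 = -0.3672 eV
Step 2: Convert to Joules: dE_J = -0.3672 * 1.602e-19 = -5.883e-20 J
Step 3: Compute exponent = -dE_J / (kB * T) = -(-5.883e-20) / (1.381e-23 * 729.4) = 5.84
Step 4: P(E1)/P(E2) = exp(5.84) = 343.7

343.7


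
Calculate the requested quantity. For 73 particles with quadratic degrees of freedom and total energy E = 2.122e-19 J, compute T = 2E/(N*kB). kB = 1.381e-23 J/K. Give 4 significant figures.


Step 1: Numerator = 2*E = 2*2.122e-19 = 4.244e-19 J
Step 2: Denominator = N*kB = 73*1.381e-23 = 1.008e-21
Step 3: T = 4.244e-19 / 1.008e-21 = 421 K

421


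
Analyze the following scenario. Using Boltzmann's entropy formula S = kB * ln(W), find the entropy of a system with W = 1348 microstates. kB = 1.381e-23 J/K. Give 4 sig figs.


Step 1: ln(W) = ln(1348) = 7.206
Step 2: S = kB * ln(W) = 1.381e-23 * 7.206
Step 3: S = 9.952e-23 J/K

9.952e-23


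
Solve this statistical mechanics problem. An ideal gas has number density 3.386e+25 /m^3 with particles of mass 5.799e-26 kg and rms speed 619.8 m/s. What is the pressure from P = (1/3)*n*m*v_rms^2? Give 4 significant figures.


Step 1: v_rms^2 = 619.8^2 = 3.842e+05
Step 2: n*m = 3.386e+25*5.799e-26 = 1.964
Step 3: P = (1/3)*1.964*3.842e+05 = 2.514e+05 Pa

2.514e+05


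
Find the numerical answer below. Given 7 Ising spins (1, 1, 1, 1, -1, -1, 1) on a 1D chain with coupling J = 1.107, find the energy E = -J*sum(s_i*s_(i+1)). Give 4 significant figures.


Step 1: Nearest-neighbor products: 1, 1, 1, -1, 1, -1
Step 2: Sum of products = 2
Step 3: E = -1.107 * 2 = -2.214

-2.214


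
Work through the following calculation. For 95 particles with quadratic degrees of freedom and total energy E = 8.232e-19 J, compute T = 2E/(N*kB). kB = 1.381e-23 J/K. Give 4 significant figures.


Step 1: Numerator = 2*E = 2*8.232e-19 = 1.646e-18 J
Step 2: Denominator = N*kB = 95*1.381e-23 = 1.312e-21
Step 3: T = 1.646e-18 / 1.312e-21 = 1255 K

1255


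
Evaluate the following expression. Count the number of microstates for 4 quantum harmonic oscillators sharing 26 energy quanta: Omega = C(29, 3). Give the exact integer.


Step 1: Use binomial coefficient C(29, 3)
Step 2: Numerator = 29! / 26!
Step 3: Denominator = 3!
Step 4: Omega = 3654

3654


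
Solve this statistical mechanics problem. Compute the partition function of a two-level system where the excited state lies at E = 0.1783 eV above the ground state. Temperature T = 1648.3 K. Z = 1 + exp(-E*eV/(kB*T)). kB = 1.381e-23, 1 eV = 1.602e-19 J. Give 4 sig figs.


Step 1: Compute beta*E = E*eV/(kB*T) = 0.1783*1.602e-19/(1.381e-23*1648.3) = 1.255
Step 2: exp(-beta*E) = exp(-1.255) = 0.2851
Step 3: Z = 1 + 0.2851 = 1.285

1.285


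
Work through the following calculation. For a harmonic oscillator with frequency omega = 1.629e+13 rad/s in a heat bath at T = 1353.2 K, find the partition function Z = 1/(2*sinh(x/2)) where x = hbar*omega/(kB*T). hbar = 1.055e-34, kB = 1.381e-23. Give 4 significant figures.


Step 1: Compute x = hbar*omega/(kB*T) = 1.055e-34*1.629e+13/(1.381e-23*1353.2) = 0.09196
Step 2: x/2 = 0.04598
Step 3: sinh(x/2) = 0.046
Step 4: Z = 1/(2*0.046) = 10.87

10.87


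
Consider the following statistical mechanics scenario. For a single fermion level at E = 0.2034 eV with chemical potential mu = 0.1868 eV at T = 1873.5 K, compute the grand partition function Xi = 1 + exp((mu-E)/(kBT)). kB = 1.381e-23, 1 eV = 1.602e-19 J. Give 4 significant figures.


Step 1: (mu - E) = 0.1868 - 0.2034 = -0.0166 eV
Step 2: x = (mu-E)*eV/(kB*T) = -0.0166*1.602e-19/(1.381e-23*1873.5) = -0.1028
Step 3: exp(x) = 0.9023
Step 4: Xi = 1 + 0.9023 = 1.902

1.902


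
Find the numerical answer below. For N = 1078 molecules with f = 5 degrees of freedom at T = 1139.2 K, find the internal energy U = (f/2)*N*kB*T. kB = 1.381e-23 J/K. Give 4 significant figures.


Step 1: f/2 = 5/2 = 2.5
Step 2: N*kB*T = 1078*1.381e-23*1139.2 = 1.696e-17
Step 3: U = 2.5 * 1.696e-17 = 4.24e-17 J

4.24e-17


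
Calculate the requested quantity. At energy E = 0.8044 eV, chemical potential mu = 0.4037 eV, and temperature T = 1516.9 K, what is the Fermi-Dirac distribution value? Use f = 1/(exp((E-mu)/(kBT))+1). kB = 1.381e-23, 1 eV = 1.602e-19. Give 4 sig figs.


Step 1: (E - mu) = 0.8044 - 0.4037 = 0.4007 eV
Step 2: Convert: (E-mu)*eV = 6.419e-20 J
Step 3: x = (E-mu)*eV/(kB*T) = 3.064
Step 4: f = 1/(exp(3.064)+1) = 0.0446

0.0446


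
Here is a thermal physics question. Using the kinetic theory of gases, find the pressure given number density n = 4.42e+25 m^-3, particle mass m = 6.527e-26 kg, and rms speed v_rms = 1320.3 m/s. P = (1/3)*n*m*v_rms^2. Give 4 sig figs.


Step 1: v_rms^2 = 1320.3^2 = 1.743e+06
Step 2: n*m = 4.42e+25*6.527e-26 = 2.885
Step 3: P = (1/3)*2.885*1.743e+06 = 1.676e+06 Pa

1.676e+06


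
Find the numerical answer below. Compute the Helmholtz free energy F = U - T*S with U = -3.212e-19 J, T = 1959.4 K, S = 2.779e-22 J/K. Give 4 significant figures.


Step 1: T*S = 1959.4 * 2.779e-22 = 5.445e-19 J
Step 2: F = U - T*S = -3.212e-19 - 5.445e-19
Step 3: F = -8.657e-19 J

-8.657e-19


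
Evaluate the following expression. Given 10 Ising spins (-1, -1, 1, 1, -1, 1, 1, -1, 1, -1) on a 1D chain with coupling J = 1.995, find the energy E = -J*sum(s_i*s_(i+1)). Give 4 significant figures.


Step 1: Nearest-neighbor products: 1, -1, 1, -1, -1, 1, -1, -1, -1
Step 2: Sum of products = -3
Step 3: E = -1.995 * -3 = 5.985

5.985


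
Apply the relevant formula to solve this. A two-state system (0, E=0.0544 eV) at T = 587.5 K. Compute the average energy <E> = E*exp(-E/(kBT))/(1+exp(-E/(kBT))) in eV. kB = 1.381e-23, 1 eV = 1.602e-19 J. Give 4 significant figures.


Step 1: beta*E = 0.0544*1.602e-19/(1.381e-23*587.5) = 1.074
Step 2: exp(-beta*E) = 0.3416
Step 3: <E> = 0.0544*0.3416/(1+0.3416) = 0.01385 eV

0.01385


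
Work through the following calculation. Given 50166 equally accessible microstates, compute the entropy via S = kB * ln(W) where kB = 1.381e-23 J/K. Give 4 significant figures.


Step 1: ln(W) = ln(50166) = 10.82
Step 2: S = kB * ln(W) = 1.381e-23 * 10.82
Step 3: S = 1.495e-22 J/K

1.495e-22


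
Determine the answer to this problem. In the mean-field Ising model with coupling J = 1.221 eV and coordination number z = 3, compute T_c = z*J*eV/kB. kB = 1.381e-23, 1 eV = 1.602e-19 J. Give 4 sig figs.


Step 1: z*J = 3*1.221 = 3.663 eV
Step 2: Convert to Joules: 3.663*1.602e-19 = 5.868e-19 J
Step 3: T_c = 5.868e-19 / 1.381e-23 = 4.249e+04 K

4.249e+04


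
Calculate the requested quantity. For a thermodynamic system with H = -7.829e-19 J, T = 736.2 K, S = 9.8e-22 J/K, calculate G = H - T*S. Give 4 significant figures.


Step 1: T*S = 736.2 * 9.8e-22 = 7.215e-19 J
Step 2: G = H - T*S = -7.829e-19 - 7.215e-19
Step 3: G = -1.504e-18 J

-1.504e-18


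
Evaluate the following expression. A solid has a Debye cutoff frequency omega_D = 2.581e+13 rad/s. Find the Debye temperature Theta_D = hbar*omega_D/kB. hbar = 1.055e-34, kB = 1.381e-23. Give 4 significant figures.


Step 1: hbar*omega_D = 1.055e-34 * 2.581e+13 = 2.723e-21 J
Step 2: Theta_D = 2.723e-21 / 1.381e-23
Step 3: Theta_D = 197.2 K

197.2


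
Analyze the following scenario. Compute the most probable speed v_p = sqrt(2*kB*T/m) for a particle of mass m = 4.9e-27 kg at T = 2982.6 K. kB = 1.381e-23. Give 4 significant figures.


Step 1: Numerator = 2*kB*T = 2*1.381e-23*2982.6 = 8.238e-20
Step 2: Ratio = 8.238e-20 / 4.9e-27 = 1.681e+07
Step 3: v_p = sqrt(1.681e+07) = 4100 m/s

4100


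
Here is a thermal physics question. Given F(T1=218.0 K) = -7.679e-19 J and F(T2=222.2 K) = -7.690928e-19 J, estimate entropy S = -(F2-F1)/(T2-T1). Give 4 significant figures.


Step 1: dF = F2 - F1 = -7.690928e-19 - (-7.679e-19) = -1.1928e-21 J
Step 2: dT = T2 - T1 = 222.2 - 218.0 = 4.2 K
Step 3: S = -dF/dT = -(-1.1928e-21)/4.2 = 2.84e-22 J/K

2.84e-22


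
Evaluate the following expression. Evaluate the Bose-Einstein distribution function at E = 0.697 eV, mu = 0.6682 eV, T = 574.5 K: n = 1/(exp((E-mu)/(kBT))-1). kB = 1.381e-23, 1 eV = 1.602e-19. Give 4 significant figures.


Step 1: (E - mu) = 0.0288 eV
Step 2: x = (E-mu)*eV/(kB*T) = 0.0288*1.602e-19/(1.381e-23*574.5) = 0.5815
Step 3: exp(x) = 1.789
Step 4: n = 1/(exp(x)-1) = 1.268

1.268


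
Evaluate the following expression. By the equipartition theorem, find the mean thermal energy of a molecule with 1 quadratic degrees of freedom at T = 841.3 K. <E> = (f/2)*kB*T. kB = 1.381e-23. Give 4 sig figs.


Step 1: f/2 = 1/2 = 0.5
Step 2: kB*T = 1.381e-23 * 841.3 = 1.162e-20
Step 3: <E> = 0.5 * 1.162e-20 = 5.809e-21 J

5.809e-21


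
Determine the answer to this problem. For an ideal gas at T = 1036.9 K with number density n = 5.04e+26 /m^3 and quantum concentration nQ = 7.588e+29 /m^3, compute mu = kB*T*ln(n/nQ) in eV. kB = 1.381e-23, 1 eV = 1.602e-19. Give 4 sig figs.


Step 1: n/nQ = 5.04e+26/7.588e+29 = 0.0006642
Step 2: ln(n/nQ) = -7.317
Step 3: mu = kB*T*ln(n/nQ) = 1.432e-20*-7.317 = -1.048e-19 J
Step 4: Convert to eV: -1.048e-19/1.602e-19 = -0.654 eV

-0.654


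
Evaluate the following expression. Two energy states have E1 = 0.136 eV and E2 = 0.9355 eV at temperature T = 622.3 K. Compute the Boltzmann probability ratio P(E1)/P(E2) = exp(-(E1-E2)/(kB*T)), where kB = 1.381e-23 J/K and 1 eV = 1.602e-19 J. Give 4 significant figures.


Step 1: Compute energy difference dE = E1 - E2 = 0.136 - 0.9355 = -0.7995 eV
Step 2: Convert to Joules: dE_J = -0.7995 * 1.602e-19 = -1.281e-19 J
Step 3: Compute exponent = -dE_J / (kB * T) = -(-1.281e-19) / (1.381e-23 * 622.3) = 14.9
Step 4: P(E1)/P(E2) = exp(14.9) = 2.968e+06

2.968e+06


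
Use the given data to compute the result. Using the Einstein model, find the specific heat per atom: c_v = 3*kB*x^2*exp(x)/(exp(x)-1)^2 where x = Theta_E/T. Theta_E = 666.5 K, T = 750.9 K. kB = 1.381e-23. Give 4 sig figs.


Step 1: x = Theta_E/T = 666.5/750.9 = 0.8876
Step 2: x^2 = 0.7878
Step 3: exp(x) = 2.429
Step 4: c_v = 3*1.381e-23*0.7878*2.429/(2.429-1)^2 = 3.881e-23

3.881e-23


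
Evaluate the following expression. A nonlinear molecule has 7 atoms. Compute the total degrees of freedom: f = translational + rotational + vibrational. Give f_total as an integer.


Step 1: Translational DOF = 3
Step 2: Rotational DOF (nonlinear) = 3
Step 3: Vibrational DOF = 3*7 - 6 = 15
Step 4: Total = 3 + 3 + 15 = 21

21


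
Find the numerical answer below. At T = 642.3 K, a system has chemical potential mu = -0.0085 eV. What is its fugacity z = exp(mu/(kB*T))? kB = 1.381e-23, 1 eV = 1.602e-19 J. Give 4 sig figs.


Step 1: Convert mu to Joules: -0.0085*1.602e-19 = -1.362e-21 J
Step 2: kB*T = 1.381e-23*642.3 = 8.87e-21 J
Step 3: mu/(kB*T) = -0.1535
Step 4: z = exp(-0.1535) = 0.8577

0.8577


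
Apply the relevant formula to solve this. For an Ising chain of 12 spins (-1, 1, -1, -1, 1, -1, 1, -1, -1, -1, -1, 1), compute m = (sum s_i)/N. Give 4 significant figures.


Step 1: Count up spins (+1): 4, down spins (-1): 8
Step 2: Total magnetization M = 4 - 8 = -4
Step 3: m = M/N = -4/12 = -0.3333

-0.3333


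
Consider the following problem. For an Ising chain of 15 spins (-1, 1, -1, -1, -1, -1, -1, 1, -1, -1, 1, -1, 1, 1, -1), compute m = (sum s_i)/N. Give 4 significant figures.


Step 1: Count up spins (+1): 5, down spins (-1): 10
Step 2: Total magnetization M = 5 - 10 = -5
Step 3: m = M/N = -5/15 = -0.3333

-0.3333


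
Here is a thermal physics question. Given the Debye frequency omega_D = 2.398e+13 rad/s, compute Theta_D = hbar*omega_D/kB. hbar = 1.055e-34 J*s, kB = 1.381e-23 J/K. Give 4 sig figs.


Step 1: hbar*omega_D = 1.055e-34 * 2.398e+13 = 2.53e-21 J
Step 2: Theta_D = 2.53e-21 / 1.381e-23
Step 3: Theta_D = 183.2 K

183.2


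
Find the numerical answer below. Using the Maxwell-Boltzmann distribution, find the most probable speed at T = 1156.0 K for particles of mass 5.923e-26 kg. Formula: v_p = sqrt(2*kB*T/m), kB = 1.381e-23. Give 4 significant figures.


Step 1: Numerator = 2*kB*T = 2*1.381e-23*1156.0 = 3.193e-20
Step 2: Ratio = 3.193e-20 / 5.923e-26 = 5.391e+05
Step 3: v_p = sqrt(5.391e+05) = 734.2 m/s

734.2


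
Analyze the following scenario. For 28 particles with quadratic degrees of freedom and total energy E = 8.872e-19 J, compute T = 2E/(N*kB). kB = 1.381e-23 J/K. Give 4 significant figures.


Step 1: Numerator = 2*E = 2*8.872e-19 = 1.774e-18 J
Step 2: Denominator = N*kB = 28*1.381e-23 = 3.867e-22
Step 3: T = 1.774e-18 / 3.867e-22 = 4589 K

4589


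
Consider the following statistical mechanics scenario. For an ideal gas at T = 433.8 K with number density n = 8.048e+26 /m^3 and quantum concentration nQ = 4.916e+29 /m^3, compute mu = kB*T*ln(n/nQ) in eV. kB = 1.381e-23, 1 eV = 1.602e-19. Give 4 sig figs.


Step 1: n/nQ = 8.048e+26/4.916e+29 = 0.001637
Step 2: ln(n/nQ) = -6.415
Step 3: mu = kB*T*ln(n/nQ) = 5.991e-21*-6.415 = -3.843e-20 J
Step 4: Convert to eV: -3.843e-20/1.602e-19 = -0.2399 eV

-0.2399


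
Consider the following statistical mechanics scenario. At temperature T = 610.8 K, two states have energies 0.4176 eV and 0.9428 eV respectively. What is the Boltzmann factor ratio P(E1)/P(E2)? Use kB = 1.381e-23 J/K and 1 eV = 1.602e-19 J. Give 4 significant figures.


Step 1: Compute energy difference dE = E1 - E2 = 0.4176 - 0.9428 = -0.5252 eV
Step 2: Convert to Joules: dE_J = -0.5252 * 1.602e-19 = -8.414e-20 J
Step 3: Compute exponent = -dE_J / (kB * T) = -(-8.414e-20) / (1.381e-23 * 610.8) = 9.975
Step 4: P(E1)/P(E2) = exp(9.975) = 2.147e+04

2.147e+04


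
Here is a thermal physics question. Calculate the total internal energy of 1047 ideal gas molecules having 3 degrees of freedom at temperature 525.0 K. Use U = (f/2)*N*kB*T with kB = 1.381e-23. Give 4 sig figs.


Step 1: f/2 = 3/2 = 1.5
Step 2: N*kB*T = 1047*1.381e-23*525.0 = 7.591e-18
Step 3: U = 1.5 * 7.591e-18 = 1.139e-17 J

1.139e-17


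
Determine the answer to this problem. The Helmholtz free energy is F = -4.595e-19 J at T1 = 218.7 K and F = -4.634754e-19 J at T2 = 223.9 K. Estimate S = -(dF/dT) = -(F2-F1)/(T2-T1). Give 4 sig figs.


Step 1: dF = F2 - F1 = -4.634754e-19 - (-4.595e-19) = -3.9754e-21 J
Step 2: dT = T2 - T1 = 223.9 - 218.7 = 5.2 K
Step 3: S = -dF/dT = -(-3.9754e-21)/5.2 = 7.645e-22 J/K

7.645e-22


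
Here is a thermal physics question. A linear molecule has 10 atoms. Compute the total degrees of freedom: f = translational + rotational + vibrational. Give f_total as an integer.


Step 1: Translational DOF = 3
Step 2: Rotational DOF (linear) = 2
Step 3: Vibrational DOF = 3*10 - 5 = 25
Step 4: Total = 3 + 2 + 25 = 30

30


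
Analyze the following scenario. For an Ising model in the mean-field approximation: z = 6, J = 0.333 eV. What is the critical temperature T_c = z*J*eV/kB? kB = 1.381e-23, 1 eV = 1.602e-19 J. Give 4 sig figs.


Step 1: z*J = 6*0.333 = 1.998 eV
Step 2: Convert to Joules: 1.998*1.602e-19 = 3.201e-19 J
Step 3: T_c = 3.201e-19 / 1.381e-23 = 2.318e+04 K

2.318e+04


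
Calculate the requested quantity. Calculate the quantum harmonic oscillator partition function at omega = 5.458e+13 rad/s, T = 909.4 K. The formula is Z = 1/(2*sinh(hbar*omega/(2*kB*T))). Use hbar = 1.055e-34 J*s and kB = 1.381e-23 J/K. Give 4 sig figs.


Step 1: Compute x = hbar*omega/(kB*T) = 1.055e-34*5.458e+13/(1.381e-23*909.4) = 0.4585
Step 2: x/2 = 0.2292
Step 3: sinh(x/2) = 0.2313
Step 4: Z = 1/(2*0.2313) = 2.162

2.162


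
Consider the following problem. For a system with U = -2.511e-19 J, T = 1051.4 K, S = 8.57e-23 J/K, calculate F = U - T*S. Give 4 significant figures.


Step 1: T*S = 1051.4 * 8.57e-23 = 9.01e-20 J
Step 2: F = U - T*S = -2.511e-19 - 9.01e-20
Step 3: F = -3.412e-19 J

-3.412e-19


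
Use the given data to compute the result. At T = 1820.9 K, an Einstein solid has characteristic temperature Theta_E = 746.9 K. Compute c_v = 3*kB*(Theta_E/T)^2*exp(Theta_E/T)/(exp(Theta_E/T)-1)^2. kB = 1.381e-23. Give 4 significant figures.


Step 1: x = Theta_E/T = 746.9/1820.9 = 0.4102
Step 2: x^2 = 0.1682
Step 3: exp(x) = 1.507
Step 4: c_v = 3*1.381e-23*0.1682*1.507/(1.507-1)^2 = 4.085e-23

4.085e-23


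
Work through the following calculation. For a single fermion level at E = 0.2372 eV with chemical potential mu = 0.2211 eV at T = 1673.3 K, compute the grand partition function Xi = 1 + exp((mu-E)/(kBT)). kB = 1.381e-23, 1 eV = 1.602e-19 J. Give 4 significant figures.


Step 1: (mu - E) = 0.2211 - 0.2372 = -0.0161 eV
Step 2: x = (mu-E)*eV/(kB*T) = -0.0161*1.602e-19/(1.381e-23*1673.3) = -0.1116
Step 3: exp(x) = 0.8944
Step 4: Xi = 1 + 0.8944 = 1.894

1.894


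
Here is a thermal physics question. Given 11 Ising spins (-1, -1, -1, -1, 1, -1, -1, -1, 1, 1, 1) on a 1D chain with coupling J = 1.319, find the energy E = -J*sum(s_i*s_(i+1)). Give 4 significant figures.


Step 1: Nearest-neighbor products: 1, 1, 1, -1, -1, 1, 1, -1, 1, 1
Step 2: Sum of products = 4
Step 3: E = -1.319 * 4 = -5.276

-5.276


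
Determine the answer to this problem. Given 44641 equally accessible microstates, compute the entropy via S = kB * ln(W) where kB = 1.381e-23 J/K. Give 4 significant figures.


Step 1: ln(W) = ln(44641) = 10.71
Step 2: S = kB * ln(W) = 1.381e-23 * 10.71
Step 3: S = 1.479e-22 J/K

1.479e-22


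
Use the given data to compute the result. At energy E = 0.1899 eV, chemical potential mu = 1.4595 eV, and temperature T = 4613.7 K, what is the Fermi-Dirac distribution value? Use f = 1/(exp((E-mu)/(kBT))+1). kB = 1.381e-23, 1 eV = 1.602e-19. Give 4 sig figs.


Step 1: (E - mu) = 0.1899 - 1.4595 = -1.27 eV
Step 2: Convert: (E-mu)*eV = -2.034e-19 J
Step 3: x = (E-mu)*eV/(kB*T) = -3.192
Step 4: f = 1/(exp(-3.192)+1) = 0.9605

0.9605


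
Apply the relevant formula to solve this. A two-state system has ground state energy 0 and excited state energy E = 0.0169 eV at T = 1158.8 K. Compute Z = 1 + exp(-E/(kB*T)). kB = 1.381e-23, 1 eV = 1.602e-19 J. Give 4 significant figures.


Step 1: Compute beta*E = E*eV/(kB*T) = 0.0169*1.602e-19/(1.381e-23*1158.8) = 0.1692
Step 2: exp(-beta*E) = exp(-0.1692) = 0.8444
Step 3: Z = 1 + 0.8444 = 1.844

1.844


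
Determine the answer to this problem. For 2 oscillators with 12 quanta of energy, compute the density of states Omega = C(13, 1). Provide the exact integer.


Step 1: Use binomial coefficient C(13, 1)
Step 2: Numerator = 13! / 12!
Step 3: Denominator = 1!
Step 4: Omega = 13

13


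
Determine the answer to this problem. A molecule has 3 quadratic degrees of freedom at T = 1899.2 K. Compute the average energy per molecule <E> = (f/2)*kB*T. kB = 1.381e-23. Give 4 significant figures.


Step 1: f/2 = 3/2 = 1.5
Step 2: kB*T = 1.381e-23 * 1899.2 = 2.623e-20
Step 3: <E> = 1.5 * 2.623e-20 = 3.934e-20 J

3.934e-20


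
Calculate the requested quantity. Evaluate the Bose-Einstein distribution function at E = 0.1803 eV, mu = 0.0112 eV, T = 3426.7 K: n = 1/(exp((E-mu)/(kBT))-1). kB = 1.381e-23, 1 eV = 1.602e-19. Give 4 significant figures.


Step 1: (E - mu) = 0.1691 eV
Step 2: x = (E-mu)*eV/(kB*T) = 0.1691*1.602e-19/(1.381e-23*3426.7) = 0.5724
Step 3: exp(x) = 1.773
Step 4: n = 1/(exp(x)-1) = 1.294

1.294


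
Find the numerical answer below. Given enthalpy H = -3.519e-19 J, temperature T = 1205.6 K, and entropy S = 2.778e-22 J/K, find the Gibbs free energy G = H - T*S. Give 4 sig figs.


Step 1: T*S = 1205.6 * 2.778e-22 = 3.349e-19 J
Step 2: G = H - T*S = -3.519e-19 - 3.349e-19
Step 3: G = -6.868e-19 J

-6.868e-19


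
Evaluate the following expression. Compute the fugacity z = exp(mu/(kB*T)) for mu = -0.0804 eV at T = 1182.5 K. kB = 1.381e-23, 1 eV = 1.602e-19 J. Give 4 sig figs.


Step 1: Convert mu to Joules: -0.0804*1.602e-19 = -1.288e-20 J
Step 2: kB*T = 1.381e-23*1182.5 = 1.633e-20 J
Step 3: mu/(kB*T) = -0.7887
Step 4: z = exp(-0.7887) = 0.4544

0.4544


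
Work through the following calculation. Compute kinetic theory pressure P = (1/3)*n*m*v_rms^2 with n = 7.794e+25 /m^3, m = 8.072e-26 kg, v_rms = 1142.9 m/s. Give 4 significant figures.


Step 1: v_rms^2 = 1142.9^2 = 1.306e+06
Step 2: n*m = 7.794e+25*8.072e-26 = 6.291
Step 3: P = (1/3)*6.291*1.306e+06 = 2.739e+06 Pa

2.739e+06


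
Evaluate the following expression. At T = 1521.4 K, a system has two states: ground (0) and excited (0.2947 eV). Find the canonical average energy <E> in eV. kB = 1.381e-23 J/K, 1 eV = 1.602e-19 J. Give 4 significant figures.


Step 1: beta*E = 0.2947*1.602e-19/(1.381e-23*1521.4) = 2.247
Step 2: exp(-beta*E) = 0.1057
Step 3: <E> = 0.2947*0.1057/(1+0.1057) = 0.02818 eV

0.02818


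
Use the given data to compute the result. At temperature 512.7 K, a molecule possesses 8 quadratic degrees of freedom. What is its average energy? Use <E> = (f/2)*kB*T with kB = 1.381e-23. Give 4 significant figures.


Step 1: f/2 = 8/2 = 4
Step 2: kB*T = 1.381e-23 * 512.7 = 7.08e-21
Step 3: <E> = 4 * 7.08e-21 = 2.832e-20 J

2.832e-20


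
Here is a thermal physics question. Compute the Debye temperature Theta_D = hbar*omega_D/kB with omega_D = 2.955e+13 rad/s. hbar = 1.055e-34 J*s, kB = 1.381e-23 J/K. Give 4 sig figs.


Step 1: hbar*omega_D = 1.055e-34 * 2.955e+13 = 3.118e-21 J
Step 2: Theta_D = 3.118e-21 / 1.381e-23
Step 3: Theta_D = 225.7 K

225.7


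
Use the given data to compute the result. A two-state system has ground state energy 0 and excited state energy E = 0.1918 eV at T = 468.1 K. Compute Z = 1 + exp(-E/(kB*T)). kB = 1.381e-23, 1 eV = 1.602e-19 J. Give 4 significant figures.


Step 1: Compute beta*E = E*eV/(kB*T) = 0.1918*1.602e-19/(1.381e-23*468.1) = 4.753
Step 2: exp(-beta*E) = exp(-4.753) = 0.008625
Step 3: Z = 1 + 0.008625 = 1.009

1.009


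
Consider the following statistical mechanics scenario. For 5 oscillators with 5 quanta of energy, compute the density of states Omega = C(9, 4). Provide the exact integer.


Step 1: Use binomial coefficient C(9, 4)
Step 2: Numerator = 9! / 5!
Step 3: Denominator = 4!
Step 4: Omega = 126

126


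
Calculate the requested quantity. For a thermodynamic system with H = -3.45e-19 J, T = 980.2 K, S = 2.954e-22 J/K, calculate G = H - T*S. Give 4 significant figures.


Step 1: T*S = 980.2 * 2.954e-22 = 2.896e-19 J
Step 2: G = H - T*S = -3.45e-19 - 2.896e-19
Step 3: G = -6.346e-19 J

-6.346e-19


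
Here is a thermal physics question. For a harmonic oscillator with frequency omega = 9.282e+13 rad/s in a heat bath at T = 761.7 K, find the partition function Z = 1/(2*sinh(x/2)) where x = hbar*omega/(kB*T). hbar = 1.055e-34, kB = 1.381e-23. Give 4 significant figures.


Step 1: Compute x = hbar*omega/(kB*T) = 1.055e-34*9.282e+13/(1.381e-23*761.7) = 0.9309
Step 2: x/2 = 0.4655
Step 3: sinh(x/2) = 0.4825
Step 4: Z = 1/(2*0.4825) = 1.036

1.036


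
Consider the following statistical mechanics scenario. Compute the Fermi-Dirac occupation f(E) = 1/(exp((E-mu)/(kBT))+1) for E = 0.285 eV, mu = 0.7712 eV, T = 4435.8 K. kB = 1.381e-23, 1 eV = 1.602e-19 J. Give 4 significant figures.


Step 1: (E - mu) = 0.285 - 0.7712 = -0.4862 eV
Step 2: Convert: (E-mu)*eV = -7.789e-20 J
Step 3: x = (E-mu)*eV/(kB*T) = -1.271
Step 4: f = 1/(exp(-1.271)+1) = 0.781

0.781


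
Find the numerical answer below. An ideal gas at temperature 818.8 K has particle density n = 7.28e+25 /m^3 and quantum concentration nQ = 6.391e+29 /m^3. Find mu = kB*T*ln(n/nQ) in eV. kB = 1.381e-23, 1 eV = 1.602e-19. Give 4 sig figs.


Step 1: n/nQ = 7.28e+25/6.391e+29 = 0.0001139
Step 2: ln(n/nQ) = -9.08
Step 3: mu = kB*T*ln(n/nQ) = 1.131e-20*-9.08 = -1.027e-19 J
Step 4: Convert to eV: -1.027e-19/1.602e-19 = -0.6409 eV

-0.6409


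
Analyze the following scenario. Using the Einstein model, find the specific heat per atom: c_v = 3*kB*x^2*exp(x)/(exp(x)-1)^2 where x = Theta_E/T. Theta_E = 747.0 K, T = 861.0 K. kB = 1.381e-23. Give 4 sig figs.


Step 1: x = Theta_E/T = 747.0/861.0 = 0.8676
Step 2: x^2 = 0.7527
Step 3: exp(x) = 2.381
Step 4: c_v = 3*1.381e-23*0.7527*2.381/(2.381-1)^2 = 3.893e-23

3.893e-23


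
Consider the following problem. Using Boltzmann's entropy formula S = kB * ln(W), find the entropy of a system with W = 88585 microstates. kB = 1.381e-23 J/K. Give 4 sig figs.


Step 1: ln(W) = ln(88585) = 11.39
Step 2: S = kB * ln(W) = 1.381e-23 * 11.39
Step 3: S = 1.573e-22 J/K

1.573e-22


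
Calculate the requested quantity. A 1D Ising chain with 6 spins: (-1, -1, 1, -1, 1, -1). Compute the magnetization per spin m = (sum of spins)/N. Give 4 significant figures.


Step 1: Count up spins (+1): 2, down spins (-1): 4
Step 2: Total magnetization M = 2 - 4 = -2
Step 3: m = M/N = -2/6 = -0.3333

-0.3333


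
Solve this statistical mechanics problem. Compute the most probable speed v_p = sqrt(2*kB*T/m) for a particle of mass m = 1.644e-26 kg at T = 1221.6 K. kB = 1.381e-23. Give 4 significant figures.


Step 1: Numerator = 2*kB*T = 2*1.381e-23*1221.6 = 3.374e-20
Step 2: Ratio = 3.374e-20 / 1.644e-26 = 2.052e+06
Step 3: v_p = sqrt(2.052e+06) = 1433 m/s

1433


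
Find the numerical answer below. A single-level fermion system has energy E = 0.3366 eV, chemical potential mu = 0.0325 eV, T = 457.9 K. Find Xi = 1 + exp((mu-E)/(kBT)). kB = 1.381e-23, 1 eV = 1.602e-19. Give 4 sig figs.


Step 1: (mu - E) = 0.0325 - 0.3366 = -0.3041 eV
Step 2: x = (mu-E)*eV/(kB*T) = -0.3041*1.602e-19/(1.381e-23*457.9) = -7.704
Step 3: exp(x) = 0.000451
Step 4: Xi = 1 + 0.000451 = 1

1


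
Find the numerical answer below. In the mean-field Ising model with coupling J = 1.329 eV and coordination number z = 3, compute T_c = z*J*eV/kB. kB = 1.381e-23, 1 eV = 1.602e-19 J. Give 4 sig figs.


Step 1: z*J = 3*1.329 = 3.987 eV
Step 2: Convert to Joules: 3.987*1.602e-19 = 6.387e-19 J
Step 3: T_c = 6.387e-19 / 1.381e-23 = 4.625e+04 K

4.625e+04


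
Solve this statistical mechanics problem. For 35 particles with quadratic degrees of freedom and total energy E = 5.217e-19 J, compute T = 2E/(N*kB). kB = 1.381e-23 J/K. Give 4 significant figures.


Step 1: Numerator = 2*E = 2*5.217e-19 = 1.043e-18 J
Step 2: Denominator = N*kB = 35*1.381e-23 = 4.833e-22
Step 3: T = 1.043e-18 / 4.833e-22 = 2159 K

2159


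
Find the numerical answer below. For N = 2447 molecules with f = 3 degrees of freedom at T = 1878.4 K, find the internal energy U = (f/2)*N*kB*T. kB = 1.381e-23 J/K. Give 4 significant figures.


Step 1: f/2 = 3/2 = 1.5
Step 2: N*kB*T = 2447*1.381e-23*1878.4 = 6.348e-17
Step 3: U = 1.5 * 6.348e-17 = 9.522e-17 J

9.522e-17


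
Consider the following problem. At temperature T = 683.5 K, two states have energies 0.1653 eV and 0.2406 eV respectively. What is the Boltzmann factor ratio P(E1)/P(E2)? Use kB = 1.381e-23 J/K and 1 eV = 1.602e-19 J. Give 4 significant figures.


Step 1: Compute energy difference dE = E1 - E2 = 0.1653 - 0.2406 = -0.0753 eV
Step 2: Convert to Joules: dE_J = -0.0753 * 1.602e-19 = -1.206e-20 J
Step 3: Compute exponent = -dE_J / (kB * T) = -(-1.206e-20) / (1.381e-23 * 683.5) = 1.278
Step 4: P(E1)/P(E2) = exp(1.278) = 3.589

3.589


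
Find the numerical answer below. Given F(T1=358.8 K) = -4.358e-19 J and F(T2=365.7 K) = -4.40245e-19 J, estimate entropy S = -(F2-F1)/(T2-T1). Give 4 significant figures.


Step 1: dF = F2 - F1 = -4.40245e-19 - (-4.358e-19) = -4.445e-21 J
Step 2: dT = T2 - T1 = 365.7 - 358.8 = 6.9 K
Step 3: S = -dF/dT = -(-4.445e-21)/6.9 = 6.442e-22 J/K

6.442e-22


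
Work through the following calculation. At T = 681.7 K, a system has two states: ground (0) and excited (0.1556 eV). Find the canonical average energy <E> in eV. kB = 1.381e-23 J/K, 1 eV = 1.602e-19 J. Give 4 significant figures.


Step 1: beta*E = 0.1556*1.602e-19/(1.381e-23*681.7) = 2.648
Step 2: exp(-beta*E) = 0.07081
Step 3: <E> = 0.1556*0.07081/(1+0.07081) = 0.01029 eV

0.01029
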